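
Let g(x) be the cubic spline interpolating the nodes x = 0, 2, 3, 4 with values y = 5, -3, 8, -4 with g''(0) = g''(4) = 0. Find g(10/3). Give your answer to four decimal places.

6.4638

Put σ_i = g'' at the i-th knot. Here h = (2, 1, 1) and Δ = (-4, 11, -12), so the interior equations h_(i-1)·σ_(i-1) + 2(h_(i-1)+h_i)·σ_i + h_i·σ_(i+1) = 6(Δ_i − Δ_(i-1)) read
  2·σ_0 + 6·σ_1 + 1·σ_2 = 6(Δ_1 - Δ_0) = 90
  1·σ_1 + 4·σ_2 + 1·σ_3 = 6(Δ_2 - Δ_1) = -138
Natural end conditions: σ_0 = σ_3 = 0.
Hence σ_0 = 0, σ_1 = 498/23, σ_2 = -918/23, σ_3 = 0.
On [3, 4], g(x) = 8 + 30/23·(x - 3) - 459/23·(x - 3)² + 153/23·(x - 3)³.
With (x - 3) = 1/3: g(10/3) = 446/69.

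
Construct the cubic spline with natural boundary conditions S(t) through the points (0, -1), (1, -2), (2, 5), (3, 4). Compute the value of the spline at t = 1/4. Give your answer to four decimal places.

-1.8750

With σ_i denoting the second derivative at x_i, h_i = 1, 1, 1, and Δ_i = (y_(i+1) − y_i)/h_i = -1, 7, -1:
  1·σ_0 + 4·σ_1 + 1·σ_2 = 6(Δ_1 - Δ_0) = 48
  1·σ_1 + 4·σ_2 + 1·σ_3 = 6(Δ_2 - Δ_1) = -48
Natural end conditions: σ_0 = σ_3 = 0.
Solving the tridiagonal system: σ_0 = 0, σ_1 = 16, σ_2 = -16, σ_3 = 0.
On [0, 1], S(t) = -1 - 11/3·t + 0·t² + 8/3·t³.
With t = 1/4: S(1/4) = -15/8.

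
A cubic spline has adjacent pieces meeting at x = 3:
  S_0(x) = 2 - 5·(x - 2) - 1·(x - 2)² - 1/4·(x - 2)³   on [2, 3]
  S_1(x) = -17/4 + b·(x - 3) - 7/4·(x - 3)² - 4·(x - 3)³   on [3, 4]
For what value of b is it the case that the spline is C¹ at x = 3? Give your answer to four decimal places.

-7.7500

S_0'(x) = -5 - 2·(x - 2) - 3/4·(x - 2)², so S_0'(3) = -31/4. On the right, S_1'(3) = b, so b = -31/4.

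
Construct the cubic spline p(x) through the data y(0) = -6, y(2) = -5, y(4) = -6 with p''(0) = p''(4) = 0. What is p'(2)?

Write σ_i for p''(x_i). With h_i = 2, 2 and divided differences Δ_i = 1/2, -1/2, the continuity of p' gives the tridiagonal system
  2·σ_0 + 8·σ_1 + 2·σ_2 = 6(Δ_1 - Δ_0) = -6
Natural end conditions: σ_0 = σ_2 = 0.
Hence σ_0 = 0, σ_1 = -3/4, σ_2 = 0.
On [2, 4], p'(x) = b_1 + 2c_1·(x - 2) + 3d_1·(x - 2)² with b_1 = Δ_1 - h_1(2σ_1 + σ_2)/6 = 0, c_1 = σ_1/2 = -3/8, d_1 = (σ_2 - σ_1)/(6h_1) = 1/16. So p'(2) = 0.

0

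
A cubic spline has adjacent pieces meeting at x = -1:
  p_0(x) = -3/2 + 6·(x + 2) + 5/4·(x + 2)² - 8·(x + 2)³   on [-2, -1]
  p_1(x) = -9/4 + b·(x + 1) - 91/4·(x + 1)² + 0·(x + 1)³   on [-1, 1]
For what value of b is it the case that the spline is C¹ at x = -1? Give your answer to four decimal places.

-15.5000

p_0'(x) = 6 + 5/2·(x + 2) - 24·(x + 2)², so p_0'(-1) = -31/2. On the right, p_1'(-1) = b, so b = -31/2.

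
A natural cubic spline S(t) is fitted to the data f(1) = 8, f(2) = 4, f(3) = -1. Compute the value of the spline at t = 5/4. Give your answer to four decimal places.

7.0586

Write M_i for S''(x_i). With h_i = 1, 1 and divided differences Δ_i = -4, -5, the continuity of S' gives the tridiagonal system
  1·M_0 + 4·M_1 + 1·M_2 = 6(Δ_1 - Δ_0) = -6
Natural end conditions: M_0 = M_2 = 0.
Forward elimination and back-substitution give M_0 = 0, M_1 = -3/2, M_2 = 0.
On [1, 2], S(t) = 8 - 15/4·(t - 1) + 0·(t - 1)² - 1/4·(t - 1)³.
With (t - 1) = 1/4: S(5/4) = 1807/256.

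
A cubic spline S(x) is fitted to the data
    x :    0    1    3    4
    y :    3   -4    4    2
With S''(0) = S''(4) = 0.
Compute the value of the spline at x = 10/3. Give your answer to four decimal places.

4.0046

Write M_i for S''(x_i). With h_i = 1, 2, 1 and divided differences Δ_i = -7, 4, -2, the continuity of S' gives the tridiagonal system
  1·M_0 + 6·M_1 + 2·M_2 = 6(Δ_1 - Δ_0) = 66
  2·M_1 + 6·M_2 + 1·M_3 = 6(Δ_2 - Δ_1) = -36
Natural end conditions: M_0 = M_3 = 0.
Solving: M_0 = 0, M_1 = 117/8, M_2 = -87/8, M_3 = 0.
On [3, 4], S(x) = 4 + 13/8·(x - 3) - 87/16·(x - 3)² + 29/16·(x - 3)³.
With (x - 3) = 1/3: S(10/3) = 865/216.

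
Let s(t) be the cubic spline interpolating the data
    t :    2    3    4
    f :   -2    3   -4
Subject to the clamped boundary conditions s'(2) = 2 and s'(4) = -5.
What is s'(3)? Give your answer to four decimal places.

Put m_i = s'' at the i-th knot. Here h = (1, 1) and Δ = (5, -7), so the interior equations h_(i-1)·m_(i-1) + 2(h_(i-1)+h_i)·m_i + h_i·m_(i+1) = 6(Δ_i − Δ_(i-1)) read
  1·m_0 + 4·m_1 + 1·m_2 = 6(Δ_1 - Δ_0) = -72
Clamped end conditions give two more equations: 2h_0·m_0 + h_0·m_1 = 6(Δ_0 - s'(2)) = 18 and h_1·m_1 + 2h_1·m_2 = 6(s'(4) - Δ_1) = 12.
Forward elimination and back-substitution give m_0 = 47/2, m_1 = -29, m_2 = 41/2.
On [3, 4], s'(t) = b_1 + 2c_1·(t - 3) + 3d_1·(t - 3)² with b_1 = Δ_1 - h_1(2m_1 + m_2)/6 = -3/4, c_1 = m_1/2 = -29/2, d_1 = (m_2 - m_1)/(6h_1) = 33/4. So s'(3) = -3/4.

-0.7500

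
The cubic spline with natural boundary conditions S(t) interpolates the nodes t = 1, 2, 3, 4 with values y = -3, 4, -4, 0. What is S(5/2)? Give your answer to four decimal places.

With σ_i denoting the second derivative at x_i, h_i = 1, 1, 1, and Δ_i = (y_(i+1) − y_i)/h_i = 7, -8, 4:
  1·σ_0 + 4·σ_1 + 1·σ_2 = 6(Δ_1 - Δ_0) = -90
  1·σ_1 + 4·σ_2 + 1·σ_3 = 6(Δ_2 - Δ_1) = 72
Natural end conditions: σ_0 = σ_3 = 0.
Forward elimination and back-substitution give σ_0 = 0, σ_1 = -144/5, σ_2 = 126/5, σ_3 = 0.
On [2, 3], S(t) = 4 - 13/5·(t - 2) - 72/5·(t - 2)² + 9·(t - 2)³.
With (t - 2) = 1/2: S(5/2) = 9/40.

0.2250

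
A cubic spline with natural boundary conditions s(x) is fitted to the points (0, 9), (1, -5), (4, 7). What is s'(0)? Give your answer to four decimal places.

Let M_i = s''(x_i). Step sizes h_i = 1, 3; slopes of the chords Δ_i = (y_(i+1) - y_i)/h_i = -14, 4.
  1·M_0 + 8·M_1 + 3·M_2 = 6(Δ_1 - Δ_0) = 108
Natural end conditions: M_0 = M_2 = 0.
Solving: M_0 = 0, M_1 = 27/2, M_2 = 0.
On [0, 1], s'(x) = b_0 + 2c_0·x + 3d_0·x² with b_0 = Δ_0 - h_0(2M_0 + M_1)/6 = -65/4, c_0 = M_0/2 = 0, d_0 = (M_1 - M_0)/(6h_0) = 9/4. So s'(0) = -65/4.

-16.2500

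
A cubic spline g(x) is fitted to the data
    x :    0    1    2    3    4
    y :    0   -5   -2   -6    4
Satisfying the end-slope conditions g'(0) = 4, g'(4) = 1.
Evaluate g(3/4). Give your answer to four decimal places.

Write m_i for g''(x_i). With h_i = 1, 1, 1, 1 and divided differences Δ_i = -5, 3, -4, 10, the continuity of g' gives the tridiagonal system
  1·m_0 + 4·m_1 + 1·m_2 = 6(Δ_1 - Δ_0) = 48
  1·m_1 + 4·m_2 + 1·m_3 = 6(Δ_2 - Δ_1) = -42
  1·m_2 + 4·m_3 + 1·m_4 = 6(Δ_3 - Δ_2) = 84
Clamped end conditions give two more equations: 2h_0·m_0 + h_0·m_1 = 6(Δ_0 - g'(0)) = -54 and h_3·m_3 + 2h_3·m_4 = 6(g'(4) - Δ_3) = -54.
Forward elimination and back-substitution give m_0 = -1167/28, m_1 = 411/14, m_2 = -111/4, m_3 = 555/14, m_4 = -1311/28.
On [0, 1], g(x) = 0 + 4·x - 1167/56·x² + 663/56·x³.
With x = 3/4: g(3/4) = -13359/3584.

-3.7274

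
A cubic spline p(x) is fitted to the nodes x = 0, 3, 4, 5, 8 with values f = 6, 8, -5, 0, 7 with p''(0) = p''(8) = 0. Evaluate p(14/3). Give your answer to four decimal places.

Let M_i = p''(x_i). Step sizes h_i = 3, 1, 1, 3; slopes of the chords Δ_i = (y_(i+1) - y_i)/h_i = 2/3, -13, 5, 7/3.
  3·M_0 + 8·M_1 + 1·M_2 = 6(Δ_1 - Δ_0) = -82
  1·M_1 + 4·M_2 + 1·M_3 = 6(Δ_2 - Δ_1) = 108
  1·M_2 + 8·M_3 + 3·M_4 = 6(Δ_3 - Δ_2) = -16
Natural end conditions: M_0 = M_4 = 0.
Solving: M_0 = 0, M_1 = -1711/120, M_2 = 481/15, M_3 = -721/120, M_4 = 0.
On [4, 5], p(x) = -5 - 75/16·(x - 4) + 481/30·(x - 4)² - 1523/240·(x - 4)³.
With (x - 4) = 2/3: p(14/3) = -9329/3240.

-2.8793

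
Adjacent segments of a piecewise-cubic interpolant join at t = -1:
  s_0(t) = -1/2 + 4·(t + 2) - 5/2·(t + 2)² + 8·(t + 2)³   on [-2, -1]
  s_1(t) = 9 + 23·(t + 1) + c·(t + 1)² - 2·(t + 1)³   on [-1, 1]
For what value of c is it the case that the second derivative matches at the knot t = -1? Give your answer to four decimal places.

s_0''(t) = -5 + 48·(t + 2), so s_0''(-1) = 43. On the right, s_1''(-1) = 2c, so c = 43/2.

21.5000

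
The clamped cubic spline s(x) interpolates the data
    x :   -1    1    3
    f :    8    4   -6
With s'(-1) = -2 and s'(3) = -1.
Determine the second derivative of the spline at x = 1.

With σ_i denoting the second derivative at x_i, h_i = 2, 2, and Δ_i = (y_(i+1) − y_i)/h_i = -2, -5:
  2·σ_0 + 8·σ_1 + 2·σ_2 = 6(Δ_1 - Δ_0) = -18
Clamped end conditions give two more equations: 2h_0·σ_0 + h_0·σ_1 = 6(Δ_0 - s'(-1)) = 0 and h_1·σ_1 + 2h_1·σ_2 = 6(s'(3) - Δ_1) = 24.
Solving: σ_0 = 5/2, σ_1 = -5, σ_2 = 17/2.

-5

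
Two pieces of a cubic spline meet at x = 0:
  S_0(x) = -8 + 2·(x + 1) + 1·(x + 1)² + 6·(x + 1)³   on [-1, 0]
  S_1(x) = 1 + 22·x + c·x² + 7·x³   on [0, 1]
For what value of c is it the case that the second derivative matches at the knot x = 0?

S_0''(x) = 2 + 36·(x + 1), so S_0''(0) = 38. On the right, S_1''(0) = 2c, so c = 19.

19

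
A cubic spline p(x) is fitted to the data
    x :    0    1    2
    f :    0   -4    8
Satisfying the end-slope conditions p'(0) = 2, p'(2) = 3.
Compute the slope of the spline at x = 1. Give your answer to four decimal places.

4.7500

Let σ_i = p''(x_i). Step sizes h_i = 1, 1; slopes of the chords Δ_i = (y_(i+1) - y_i)/h_i = -4, 12.
  1·σ_0 + 4·σ_1 + 1·σ_2 = 6(Δ_1 - Δ_0) = 96
Clamped end conditions give two more equations: 2h_0·σ_0 + h_0·σ_1 = 6(Δ_0 - p'(0)) = -36 and h_1·σ_1 + 2h_1·σ_2 = 6(p'(2) - Δ_1) = -54.
Solving the tridiagonal system: σ_0 = -83/2, σ_1 = 47, σ_2 = -101/2.
On [1, 2], p'(x) = b_1 + 2c_1·(x - 1) + 3d_1·(x - 1)² with b_1 = Δ_1 - h_1(2σ_1 + σ_2)/6 = 19/4, c_1 = σ_1/2 = 47/2, d_1 = (σ_2 - σ_1)/(6h_1) = -65/4. So p'(1) = 19/4.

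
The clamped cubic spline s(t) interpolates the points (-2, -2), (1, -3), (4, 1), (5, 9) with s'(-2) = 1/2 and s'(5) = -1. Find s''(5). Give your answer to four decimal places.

Let M_i = s''(x_i). Step sizes h_i = 3, 3, 1; slopes of the chords Δ_i = (y_(i+1) - y_i)/h_i = -1/3, 4/3, 8.
  3·M_0 + 12·M_1 + 3·M_2 = 6(Δ_1 - Δ_0) = 10
  3·M_1 + 8·M_2 + 1·M_3 = 6(Δ_2 - Δ_1) = 40
Clamped end conditions give two more equations: 2h_0·M_0 + h_0·M_1 = 6(Δ_0 - s'(-2)) = -5 and h_2·M_2 + 2h_2·M_3 = 6(s'(5) - Δ_2) = -54.
Solving: M_0 = -2/31, M_1 = -143/93, M_2 = 296/31, M_3 = -985/31.

-31.7742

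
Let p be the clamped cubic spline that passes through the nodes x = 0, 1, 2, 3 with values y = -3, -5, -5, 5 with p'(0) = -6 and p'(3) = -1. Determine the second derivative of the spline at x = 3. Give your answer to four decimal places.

Let σ_i = p''(x_i). Step sizes h_i = 1, 1, 1; slopes of the chords Δ_i = (y_(i+1) - y_i)/h_i = -2, 0, 10.
  1·σ_0 + 4·σ_1 + 1·σ_2 = 6(Δ_1 - Δ_0) = 12
  1·σ_1 + 4·σ_2 + 1·σ_3 = 6(Δ_2 - Δ_1) = 60
Clamped end conditions give two more equations: 2h_0·σ_0 + h_0·σ_1 = 6(Δ_0 - p'(0)) = 24 and h_2·σ_2 + 2h_2·σ_3 = 6(p'(3) - Δ_2) = -66.
Solving the tridiagonal system: σ_0 = 242/15, σ_1 = -124/15, σ_2 = 434/15, σ_3 = -712/15.

-47.4667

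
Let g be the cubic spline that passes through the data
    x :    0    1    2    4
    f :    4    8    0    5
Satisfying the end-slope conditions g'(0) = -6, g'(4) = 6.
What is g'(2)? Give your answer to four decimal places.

-7.9091

With M_i denoting the second derivative at x_i, h_i = 1, 1, 2, and Δ_i = (y_(i+1) − y_i)/h_i = 4, -8, 5/2:
  1·M_0 + 4·M_1 + 1·M_2 = 6(Δ_1 - Δ_0) = -72
  1·M_1 + 6·M_2 + 2·M_3 = 6(Δ_2 - Δ_1) = 63
Clamped end conditions give two more equations: 2h_0·M_0 + h_0·M_1 = 6(Δ_0 - g'(0)) = 60 and h_2·M_2 + 2h_2·M_3 = 6(g'(4) - Δ_2) = 21.
Forward elimination and back-substitution give M_0 = 1035/22, M_1 = -375/11, M_2 = 381/22, M_3 = -75/22.
On [2, 4], g'(x) = b_2 + 2c_2·(x - 2) + 3d_2·(x - 2)² with b_2 = Δ_2 - h_2(2M_2 + M_3)/6 = -87/11, c_2 = M_2/2 = 381/44, d_2 = (M_3 - M_2)/(6h_2) = -19/11. So g'(2) = -87/11.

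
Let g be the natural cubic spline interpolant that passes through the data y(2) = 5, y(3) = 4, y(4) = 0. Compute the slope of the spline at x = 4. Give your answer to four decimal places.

Write M_i for g''(x_i). With h_i = 1, 1 and divided differences Δ_i = -1, -4, the continuity of g' gives the tridiagonal system
  1·M_0 + 4·M_1 + 1·M_2 = 6(Δ_1 - Δ_0) = -18
Natural end conditions: M_0 = M_2 = 0.
Hence M_0 = 0, M_1 = -9/2, M_2 = 0.
On [3, 4], g'(x) = b_1 + 2c_1·(x - 3) + 3d_1·(x - 3)² with b_1 = Δ_1 - h_1(2M_1 + M_2)/6 = -5/2, c_1 = M_1/2 = -9/4, d_1 = (M_2 - M_1)/(6h_1) = 3/4. So g'(4) = -19/4.

-4.7500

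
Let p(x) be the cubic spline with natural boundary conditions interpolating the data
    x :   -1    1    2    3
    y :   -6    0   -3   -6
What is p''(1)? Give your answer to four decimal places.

-6.2609

Write M_i for p''(x_i). With h_i = 2, 1, 1 and divided differences Δ_i = 3, -3, -3, the continuity of p' gives the tridiagonal system
  2·M_0 + 6·M_1 + 1·M_2 = 6(Δ_1 - Δ_0) = -36
  1·M_1 + 4·M_2 + 1·M_3 = 6(Δ_2 - Δ_1) = 0
Natural end conditions: M_0 = M_3 = 0.
Hence M_0 = 0, M_1 = -144/23, M_2 = 36/23, M_3 = 0.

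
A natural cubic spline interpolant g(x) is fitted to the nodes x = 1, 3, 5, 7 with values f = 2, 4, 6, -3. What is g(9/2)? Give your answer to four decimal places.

With σ_i denoting the second derivative at x_i, h_i = 2, 2, 2, and Δ_i = (y_(i+1) − y_i)/h_i = 1, 1, -9/2:
  2·σ_0 + 8·σ_1 + 2·σ_2 = 6(Δ_1 - Δ_0) = 0
  2·σ_1 + 8·σ_2 + 2·σ_3 = 6(Δ_2 - Δ_1) = -33
Natural end conditions: σ_0 = σ_3 = 0.
Solving the tridiagonal system: σ_0 = 0, σ_1 = 11/10, σ_2 = -22/5, σ_3 = 0.
On [3, 5], g(x) = 4 + 26/15·(x - 3) + 11/20·(x - 3)² - 11/24·(x - 3)³.
With (x - 3) = 3/2: g(9/2) = 2013/320.

6.2906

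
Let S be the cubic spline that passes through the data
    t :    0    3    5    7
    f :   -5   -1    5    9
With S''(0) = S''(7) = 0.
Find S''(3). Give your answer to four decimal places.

1.2105

Write m_i for S''(x_i). With h_i = 3, 2, 2 and divided differences Δ_i = 4/3, 3, 2, the continuity of S' gives the tridiagonal system
  3·m_0 + 10·m_1 + 2·m_2 = 6(Δ_1 - Δ_0) = 10
  2·m_1 + 8·m_2 + 2·m_3 = 6(Δ_2 - Δ_1) = -6
Natural end conditions: m_0 = m_3 = 0.
Forward elimination and back-substitution give m_0 = 0, m_1 = 23/19, m_2 = -20/19, m_3 = 0.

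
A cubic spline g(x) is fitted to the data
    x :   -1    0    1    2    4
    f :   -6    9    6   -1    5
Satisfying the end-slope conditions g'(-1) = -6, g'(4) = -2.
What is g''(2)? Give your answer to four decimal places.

Put M_i = g'' at the i-th knot. Here h = (1, 1, 1, 2) and Δ = (15, -3, -7, 3), so the interior equations h_(i-1)·M_(i-1) + 2(h_(i-1)+h_i)·M_i + h_i·M_(i+1) = 6(Δ_i − Δ_(i-1)) read
  1·M_0 + 4·M_1 + 1·M_2 = 6(Δ_1 - Δ_0) = -108
  1·M_1 + 4·M_2 + 1·M_3 = 6(Δ_2 - Δ_1) = -24
  1·M_2 + 6·M_3 + 2·M_4 = 6(Δ_3 - Δ_2) = 60
Clamped end conditions give two more equations: 2h_0·M_0 + h_0·M_1 = 6(Δ_0 - g'(-1)) = 126 and h_3·M_3 + 2h_3·M_4 = 6(g'(4) - Δ_3) = -30.
Hence M_0 = 3601/41, M_1 = -2036/41, M_2 = 115/41, M_3 = 592/41, M_4 = -1207/82.

14.4390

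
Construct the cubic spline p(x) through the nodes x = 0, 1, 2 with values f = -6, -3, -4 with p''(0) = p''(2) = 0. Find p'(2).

-2

Write m_i for p''(x_i). With h_i = 1, 1 and divided differences Δ_i = 3, -1, the continuity of p' gives the tridiagonal system
  1·m_0 + 4·m_1 + 1·m_2 = 6(Δ_1 - Δ_0) = -24
Natural end conditions: m_0 = m_2 = 0.
Solving the tridiagonal system: m_0 = 0, m_1 = -6, m_2 = 0.
On [1, 2], p'(x) = b_1 + 2c_1·(x - 1) + 3d_1·(x - 1)² with b_1 = Δ_1 - h_1(2m_1 + m_2)/6 = 1, c_1 = m_1/2 = -3, d_1 = (m_2 - m_1)/(6h_1) = 1. So p'(2) = -2.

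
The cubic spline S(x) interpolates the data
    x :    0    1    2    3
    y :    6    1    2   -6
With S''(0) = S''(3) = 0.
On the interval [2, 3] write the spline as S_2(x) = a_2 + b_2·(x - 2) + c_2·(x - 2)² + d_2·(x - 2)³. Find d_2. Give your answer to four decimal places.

2.8000

Let M_i = S''(x_i). Step sizes h_i = 1, 1, 1; slopes of the chords Δ_i = (y_(i+1) - y_i)/h_i = -5, 1, -8.
  1·M_0 + 4·M_1 + 1·M_2 = 6(Δ_1 - Δ_0) = 36
  1·M_1 + 4·M_2 + 1·M_3 = 6(Δ_2 - Δ_1) = -54
Natural end conditions: M_0 = M_3 = 0.
Forward elimination and back-substitution give M_0 = 0, M_1 = 66/5, M_2 = -84/5, M_3 = 0.
On [2, 3], with S_2(x) = a_2 + b_2·(x - 2) + c_2·(x - 2)² + d_2·(x - 2)³: c_2 = M_2/2 = -42/5, d_2 = (M_3 - M_2)/(6h_2) = 14/5, b_2 = Δ_2 - h_2(2M_2 + M_3)/6 = -12/5.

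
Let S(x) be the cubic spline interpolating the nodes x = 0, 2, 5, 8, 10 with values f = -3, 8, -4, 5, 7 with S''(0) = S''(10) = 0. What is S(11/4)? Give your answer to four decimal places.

Let m_i = S''(x_i). Step sizes h_i = 2, 3, 3, 2; slopes of the chords Δ_i = (y_(i+1) - y_i)/h_i = 11/2, -4, 3, 1.
  2·m_0 + 10·m_1 + 3·m_2 = 6(Δ_1 - Δ_0) = -57
  3·m_1 + 12·m_2 + 3·m_3 = 6(Δ_2 - Δ_1) = 42
  3·m_2 + 10·m_3 + 2·m_4 = 6(Δ_3 - Δ_2) = -12
Natural end conditions: m_0 = m_4 = 0.
Hence m_0 = 0, m_1 = -513/68, m_2 = 209/34, m_3 = -207/68, m_4 = 0.
On [2, 5], S(x) = 8 + 8/17·(x - 2) - 513/136·(x - 2)² + 931/1224·(x - 2)³.
With (x - 2) = 3/4: S(11/4) = 57029/8704.

6.5520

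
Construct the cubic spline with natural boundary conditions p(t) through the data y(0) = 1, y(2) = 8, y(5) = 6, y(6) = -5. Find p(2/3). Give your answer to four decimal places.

3.3723

Put M_i = p'' at the i-th knot. Here h = (2, 3, 1) and Δ = (7/2, -2/3, -11), so the interior equations h_(i-1)·M_(i-1) + 2(h_(i-1)+h_i)·M_i + h_i·M_(i+1) = 6(Δ_i − Δ_(i-1)) read
  2·M_0 + 10·M_1 + 3·M_2 = 6(Δ_1 - Δ_0) = -25
  3·M_1 + 8·M_2 + 1·M_3 = 6(Δ_2 - Δ_1) = -62
Natural end conditions: M_0 = M_3 = 0.
Forward elimination and back-substitution give M_0 = 0, M_1 = -14/71, M_2 = -545/71, M_3 = 0.
On [0, 2], p(t) = 1 + 1519/426·t + 0·t² - 7/426·t³.
With t = 2/3: p(2/3) = 19394/5751.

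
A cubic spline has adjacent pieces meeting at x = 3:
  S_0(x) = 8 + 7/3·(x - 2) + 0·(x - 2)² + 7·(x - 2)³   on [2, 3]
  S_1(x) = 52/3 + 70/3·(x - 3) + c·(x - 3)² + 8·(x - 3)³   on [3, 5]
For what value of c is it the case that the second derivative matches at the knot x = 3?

21

S_0''(x) = 0 + 42·(x - 2), so S_0''(3) = 42. On the right, S_1''(3) = 2c, so c = 21.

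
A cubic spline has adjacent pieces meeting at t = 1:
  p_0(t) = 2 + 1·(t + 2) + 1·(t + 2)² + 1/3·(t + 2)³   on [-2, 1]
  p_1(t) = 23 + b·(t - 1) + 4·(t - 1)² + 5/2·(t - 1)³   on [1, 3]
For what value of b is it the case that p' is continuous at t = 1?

16

p_0'(t) = 1 + 2·(t + 2) + 1·(t + 2)², so p_0'(1) = 16. On the right, p_1'(1) = b, so b = 16.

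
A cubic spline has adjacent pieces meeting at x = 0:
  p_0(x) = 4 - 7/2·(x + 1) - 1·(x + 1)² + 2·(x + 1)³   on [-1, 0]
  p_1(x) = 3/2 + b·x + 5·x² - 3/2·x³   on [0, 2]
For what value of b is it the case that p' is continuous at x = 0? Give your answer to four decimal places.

p_0'(x) = -7/2 - 2·(x + 1) + 6·(x + 1)², so p_0'(0) = 1/2. On the right, p_1'(0) = b, so b = 1/2.

0.5000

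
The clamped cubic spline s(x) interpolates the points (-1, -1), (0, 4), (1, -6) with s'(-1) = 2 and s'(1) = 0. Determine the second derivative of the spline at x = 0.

Write M_i for s''(x_i). With h_i = 1, 1 and divided differences Δ_i = 5, -10, the continuity of s' gives the tridiagonal system
  1·M_0 + 4·M_1 + 1·M_2 = 6(Δ_1 - Δ_0) = -90
Clamped end conditions give two more equations: 2h_0·M_0 + h_0·M_1 = 6(Δ_0 - s'(-1)) = 18 and h_1·M_1 + 2h_1·M_2 = 6(s'(1) - Δ_1) = 60.
Hence M_0 = 61/2, M_1 = -43, M_2 = 103/2.

-43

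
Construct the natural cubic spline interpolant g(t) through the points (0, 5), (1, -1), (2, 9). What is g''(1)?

24

Let m_i = g''(x_i). Step sizes h_i = 1, 1; slopes of the chords Δ_i = (y_(i+1) - y_i)/h_i = -6, 10.
  1·m_0 + 4·m_1 + 1·m_2 = 6(Δ_1 - Δ_0) = 96
Natural end conditions: m_0 = m_2 = 0.
Hence m_0 = 0, m_1 = 24, m_2 = 0.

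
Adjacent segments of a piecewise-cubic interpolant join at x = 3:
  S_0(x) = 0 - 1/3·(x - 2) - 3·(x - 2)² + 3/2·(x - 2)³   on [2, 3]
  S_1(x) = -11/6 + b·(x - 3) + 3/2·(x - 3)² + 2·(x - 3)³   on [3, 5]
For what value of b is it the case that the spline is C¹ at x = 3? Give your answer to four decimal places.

-1.8333

S_0'(x) = -1/3 - 6·(x - 2) + 9/2·(x - 2)², so S_0'(3) = -11/6. On the right, S_1'(3) = b, so b = -11/6.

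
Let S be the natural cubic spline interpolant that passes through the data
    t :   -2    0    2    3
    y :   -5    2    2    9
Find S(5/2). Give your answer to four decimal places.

Write σ_i for S''(x_i). With h_i = 2, 2, 1 and divided differences Δ_i = 7/2, 0, 7, the continuity of S' gives the tridiagonal system
  2·σ_0 + 8·σ_1 + 2·σ_2 = 6(Δ_1 - Δ_0) = -21
  2·σ_1 + 6·σ_2 + 1·σ_3 = 6(Δ_2 - Δ_1) = 42
Natural end conditions: σ_0 = σ_3 = 0.
Forward elimination and back-substitution give σ_0 = 0, σ_1 = -105/22, σ_2 = 189/22, σ_3 = 0.
On [2, 3], S(t) = 2 + 91/22·(t - 2) + 189/44·(t - 2)² - 63/44·(t - 2)³.
With (t - 2) = 1/2: S(5/2) = 1747/352.

4.9631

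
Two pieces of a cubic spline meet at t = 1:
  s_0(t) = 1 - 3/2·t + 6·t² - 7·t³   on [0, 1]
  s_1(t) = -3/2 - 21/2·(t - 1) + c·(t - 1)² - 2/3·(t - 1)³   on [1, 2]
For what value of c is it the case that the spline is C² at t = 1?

s_0''(t) = 12 - 42·t, so s_0''(1) = -30. On the right, s_1''(1) = 2c, so c = -15.

-15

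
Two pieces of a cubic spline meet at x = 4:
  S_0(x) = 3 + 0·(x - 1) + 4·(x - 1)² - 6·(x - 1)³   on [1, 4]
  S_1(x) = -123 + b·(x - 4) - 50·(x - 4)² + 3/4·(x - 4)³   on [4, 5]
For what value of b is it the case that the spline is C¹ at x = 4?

S_0'(x) = 0 + 8·(x - 1) - 18·(x - 1)², so S_0'(4) = -138. On the right, S_1'(4) = b, so b = -138.

-138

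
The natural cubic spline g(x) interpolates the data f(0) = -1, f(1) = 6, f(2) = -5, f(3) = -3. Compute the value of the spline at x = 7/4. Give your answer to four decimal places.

Let M_i = g''(x_i). Step sizes h_i = 1, 1, 1; slopes of the chords Δ_i = (y_(i+1) - y_i)/h_i = 7, -11, 2.
  1·M_0 + 4·M_1 + 1·M_2 = 6(Δ_1 - Δ_0) = -108
  1·M_1 + 4·M_2 + 1·M_3 = 6(Δ_2 - Δ_1) = 78
Natural end conditions: M_0 = M_3 = 0.
Solving the tridiagonal system: M_0 = 0, M_1 = -34, M_2 = 28, M_3 = 0.
On [1, 2], g(x) = 6 - 13/3·(x - 1) - 17·(x - 1)² + 31/3·(x - 1)³.
With (x - 1) = 3/4: g(7/4) = -157/64.

-2.4531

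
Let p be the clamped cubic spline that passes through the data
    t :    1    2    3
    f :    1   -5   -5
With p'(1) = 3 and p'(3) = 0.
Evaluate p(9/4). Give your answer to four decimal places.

-5.7383

Write M_i for p''(x_i). With h_i = 1, 1 and divided differences Δ_i = -6, 0, the continuity of p' gives the tridiagonal system
  1·M_0 + 4·M_1 + 1·M_2 = 6(Δ_1 - Δ_0) = 36
Clamped end conditions give two more equations: 2h_0·M_0 + h_0·M_1 = 6(Δ_0 - p'(1)) = -54 and h_1·M_1 + 2h_1·M_2 = 6(p'(3) - Δ_1) = 0.
Forward elimination and back-substitution give M_0 = -75/2, M_1 = 21, M_2 = -21/2.
On [2, 3], p(t) = -5 - 21/4·(t - 2) + 21/2·(t - 2)² - 21/4·(t - 2)³.
With (t - 2) = 1/4: p(9/4) = -1469/256.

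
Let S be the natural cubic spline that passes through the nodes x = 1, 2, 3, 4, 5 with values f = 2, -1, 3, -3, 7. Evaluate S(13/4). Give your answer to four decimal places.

1.7754

Let σ_i = S''(x_i). Step sizes h_i = 1, 1, 1, 1; slopes of the chords Δ_i = (y_(i+1) - y_i)/h_i = -3, 4, -6, 10.
  1·σ_0 + 4·σ_1 + 1·σ_2 = 6(Δ_1 - Δ_0) = 42
  1·σ_1 + 4·σ_2 + 1·σ_3 = 6(Δ_2 - Δ_1) = -60
  1·σ_2 + 4·σ_3 + 1·σ_4 = 6(Δ_3 - Δ_2) = 96
Natural end conditions: σ_0 = σ_4 = 0.
Hence σ_0 = 0, σ_1 = 69/4, σ_2 = -27, σ_3 = 123/4, σ_4 = 0.
On [3, 4], S(x) = 3 - 17/8·(x - 3) - 27/2·(x - 3)² + 77/8·(x - 3)³.
With (x - 3) = 1/4: S(13/4) = 909/512.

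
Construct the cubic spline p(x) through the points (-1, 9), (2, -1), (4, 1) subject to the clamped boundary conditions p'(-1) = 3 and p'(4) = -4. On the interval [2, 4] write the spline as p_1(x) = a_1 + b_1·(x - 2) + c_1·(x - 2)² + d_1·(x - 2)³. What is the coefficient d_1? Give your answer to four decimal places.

-1.6250

Put M_i = p'' at the i-th knot. Here h = (3, 2) and Δ = (-10/3, 1), so the interior equations h_(i-1)·M_(i-1) + 2(h_(i-1)+h_i)·M_i + h_i·M_(i+1) = 6(Δ_i − Δ_(i-1)) read
  3·M_0 + 10·M_1 + 2·M_2 = 6(Δ_1 - Δ_0) = 26
Clamped end conditions give two more equations: 2h_0·M_0 + h_0·M_1 = 6(Δ_0 - p'(-1)) = -38 and h_1·M_1 + 2h_1·M_2 = 6(p'(4) - Δ_1) = -30.
Forward elimination and back-substitution give M_0 = -31/3, M_1 = 8, M_2 = -23/2.
On [2, 4], with p_1(x) = a_1 + b_1·(x - 2) + c_1·(x - 2)² + d_1·(x - 2)³: c_1 = M_1/2 = 4, d_1 = (M_2 - M_1)/(6h_1) = -13/8, b_1 = Δ_1 - h_1(2M_1 + M_2)/6 = -1/2.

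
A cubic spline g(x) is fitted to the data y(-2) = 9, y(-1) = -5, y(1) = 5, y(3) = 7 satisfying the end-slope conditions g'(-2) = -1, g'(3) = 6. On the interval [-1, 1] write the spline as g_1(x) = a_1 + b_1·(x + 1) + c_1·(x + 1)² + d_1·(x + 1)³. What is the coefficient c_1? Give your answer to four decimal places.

Write M_i for g''(x_i). With h_i = 1, 2, 2 and divided differences Δ_i = -14, 5, 1, the continuity of g' gives the tridiagonal system
  1·M_0 + 6·M_1 + 2·M_2 = 6(Δ_1 - Δ_0) = 114
  2·M_1 + 8·M_2 + 2·M_3 = 6(Δ_2 - Δ_1) = -24
Clamped end conditions give two more equations: 2h_0·M_0 + h_0·M_1 = 6(Δ_0 - g'(-2)) = -78 and h_2·M_2 + 2h_2·M_3 = 6(g'(3) - Δ_2) = 30.
Solving the tridiagonal system: M_0 = -1280/23, M_1 = 766/23, M_2 = -347/23, M_3 = 346/23.
On [-1, 1], with g_1(x) = a_1 + b_1·(x + 1) + c_1·(x + 1)² + d_1·(x + 1)³: c_1 = M_1/2 = 383/23, d_1 = (M_2 - M_1)/(6h_1) = -371/92, b_1 = Δ_1 - h_1(2M_1 + M_2)/6 = -280/23.

16.6522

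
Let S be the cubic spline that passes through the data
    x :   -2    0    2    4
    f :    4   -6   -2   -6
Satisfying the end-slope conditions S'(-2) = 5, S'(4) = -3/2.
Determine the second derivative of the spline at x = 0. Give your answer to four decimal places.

Let m_i = S''(x_i). Step sizes h_i = 2, 2, 2; slopes of the chords Δ_i = (y_(i+1) - y_i)/h_i = -5, 2, -2.
  2·m_0 + 8·m_1 + 2·m_2 = 6(Δ_1 - Δ_0) = 42
  2·m_1 + 8·m_2 + 2·m_3 = 6(Δ_2 - Δ_1) = -24
Clamped end conditions give two more equations: 2h_0·m_0 + h_0·m_1 = 6(Δ_0 - S'(-2)) = -60 and h_2·m_2 + 2h_2·m_3 = 6(S'(4) - Δ_2) = 3.
Solving the tridiagonal system: m_0 = -127/6, m_1 = 37/3, m_2 = -43/6, m_3 = 13/3.

12.3333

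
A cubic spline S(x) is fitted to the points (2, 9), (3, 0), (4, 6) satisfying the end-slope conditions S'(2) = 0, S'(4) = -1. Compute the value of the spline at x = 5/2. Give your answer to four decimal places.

4.7500

Let σ_i = S''(x_i). Step sizes h_i = 1, 1; slopes of the chords Δ_i = (y_(i+1) - y_i)/h_i = -9, 6.
  1·σ_0 + 4·σ_1 + 1·σ_2 = 6(Δ_1 - Δ_0) = 90
Clamped end conditions give two more equations: 2h_0·σ_0 + h_0·σ_1 = 6(Δ_0 - S'(2)) = -54 and h_1·σ_1 + 2h_1·σ_2 = 6(S'(4) - Δ_1) = -42.
Hence σ_0 = -50, σ_1 = 46, σ_2 = -44.
On [2, 3], S(x) = 9 + 0·(x - 2) - 25·(x - 2)² + 16·(x - 2)³.
With (x - 2) = 1/2: S(5/2) = 19/4.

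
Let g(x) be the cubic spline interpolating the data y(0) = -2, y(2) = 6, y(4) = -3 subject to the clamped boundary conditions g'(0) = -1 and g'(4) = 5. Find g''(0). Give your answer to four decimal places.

15.3750

With m_i denoting the second derivative at x_i, h_i = 2, 2, and Δ_i = (y_(i+1) − y_i)/h_i = 4, -9/2:
  2·m_0 + 8·m_1 + 2·m_2 = 6(Δ_1 - Δ_0) = -51
Clamped end conditions give two more equations: 2h_0·m_0 + h_0·m_1 = 6(Δ_0 - g'(0)) = 30 and h_1·m_1 + 2h_1·m_2 = 6(g'(4) - Δ_1) = 57.
Solving the tridiagonal system: m_0 = 123/8, m_1 = -63/4, m_2 = 177/8.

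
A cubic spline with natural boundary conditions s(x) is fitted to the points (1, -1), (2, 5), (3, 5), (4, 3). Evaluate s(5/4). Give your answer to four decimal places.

Let m_i = s''(x_i). Step sizes h_i = 1, 1, 1; slopes of the chords Δ_i = (y_(i+1) - y_i)/h_i = 6, 0, -2.
  1·m_0 + 4·m_1 + 1·m_2 = 6(Δ_1 - Δ_0) = -36
  1·m_1 + 4·m_2 + 1·m_3 = 6(Δ_2 - Δ_1) = -12
Natural end conditions: m_0 = m_3 = 0.
Forward elimination and back-substitution give m_0 = 0, m_1 = -44/5, m_2 = -4/5, m_3 = 0.
On [1, 2], s(x) = -1 + 112/15·(x - 1) + 0·(x - 1)² - 22/15·(x - 1)³.
With (x - 1) = 1/4: s(5/4) = 27/32.

0.8438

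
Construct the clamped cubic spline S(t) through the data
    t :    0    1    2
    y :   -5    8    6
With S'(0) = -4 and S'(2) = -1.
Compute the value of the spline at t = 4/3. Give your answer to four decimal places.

8.9630

Put M_i = S'' at the i-th knot. Here h = (1, 1) and Δ = (13, -2), so the interior equations h_(i-1)·M_(i-1) + 2(h_(i-1)+h_i)·M_i + h_i·M_(i+1) = 6(Δ_i − Δ_(i-1)) read
  1·M_0 + 4·M_1 + 1·M_2 = 6(Δ_1 - Δ_0) = -90
Clamped end conditions give two more equations: 2h_0·M_0 + h_0·M_1 = 6(Δ_0 - S'(0)) = 102 and h_1·M_1 + 2h_1·M_2 = 6(S'(2) - Δ_1) = 6.
Forward elimination and back-substitution give M_0 = 75, M_1 = -48, M_2 = 27.
On [1, 2], S(t) = 8 + 19/2·(t - 1) - 24·(t - 1)² + 25/2·(t - 1)³.
With (t - 1) = 1/3: S(4/3) = 242/27.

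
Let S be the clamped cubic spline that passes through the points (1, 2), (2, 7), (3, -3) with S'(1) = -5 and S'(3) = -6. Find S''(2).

-44

Write M_i for S''(x_i). With h_i = 1, 1 and divided differences Δ_i = 5, -10, the continuity of S' gives the tridiagonal system
  1·M_0 + 4·M_1 + 1·M_2 = 6(Δ_1 - Δ_0) = -90
Clamped end conditions give two more equations: 2h_0·M_0 + h_0·M_1 = 6(Δ_0 - S'(1)) = 60 and h_1·M_1 + 2h_1·M_2 = 6(S'(3) - Δ_1) = 24.
Solving the tridiagonal system: M_0 = 52, M_1 = -44, M_2 = 34.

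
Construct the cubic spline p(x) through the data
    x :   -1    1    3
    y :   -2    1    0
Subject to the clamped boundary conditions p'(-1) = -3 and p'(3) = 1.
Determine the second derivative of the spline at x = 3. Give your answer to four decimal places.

With M_i denoting the second derivative at x_i, h_i = 2, 2, and Δ_i = (y_(i+1) − y_i)/h_i = 3/2, -1/2:
  2·M_0 + 8·M_1 + 2·M_2 = 6(Δ_1 - Δ_0) = -12
Clamped end conditions give two more equations: 2h_0·M_0 + h_0·M_1 = 6(Δ_0 - p'(-1)) = 27 and h_1·M_1 + 2h_1·M_2 = 6(p'(3) - Δ_1) = 9.
Forward elimination and back-substitution give M_0 = 37/4, M_1 = -5, M_2 = 19/4.

4.7500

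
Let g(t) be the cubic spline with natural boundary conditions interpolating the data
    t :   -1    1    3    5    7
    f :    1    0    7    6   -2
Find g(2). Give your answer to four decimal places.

3.4129

Let m_i = g''(x_i). Step sizes h_i = 2, 2, 2, 2; slopes of the chords Δ_i = (y_(i+1) - y_i)/h_i = -1/2, 7/2, -1/2, -4.
  2·m_0 + 8·m_1 + 2·m_2 = 6(Δ_1 - Δ_0) = 24
  2·m_1 + 8·m_2 + 2·m_3 = 6(Δ_2 - Δ_1) = -24
  2·m_2 + 8·m_3 + 2·m_4 = 6(Δ_3 - Δ_2) = -21
Natural end conditions: m_0 = m_4 = 0.
Solving the tridiagonal system: m_0 = 0, m_1 = 435/112, m_2 = -99/28, m_3 = -195/112, m_4 = 0.
On [1, 3], g(t) = 0 + 117/56·(t - 1) + 435/224·(t - 1)² - 277/448·(t - 1)³.
With (t - 1) = 1: g(2) = 1529/448.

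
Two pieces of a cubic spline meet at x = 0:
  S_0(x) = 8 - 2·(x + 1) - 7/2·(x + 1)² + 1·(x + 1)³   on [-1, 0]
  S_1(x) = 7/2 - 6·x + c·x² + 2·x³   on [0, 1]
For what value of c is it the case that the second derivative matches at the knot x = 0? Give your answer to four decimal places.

S_0''(x) = -7 + 6·(x + 1), so S_0''(0) = -1. On the right, S_1''(0) = 2c, so c = -1/2.

-0.5000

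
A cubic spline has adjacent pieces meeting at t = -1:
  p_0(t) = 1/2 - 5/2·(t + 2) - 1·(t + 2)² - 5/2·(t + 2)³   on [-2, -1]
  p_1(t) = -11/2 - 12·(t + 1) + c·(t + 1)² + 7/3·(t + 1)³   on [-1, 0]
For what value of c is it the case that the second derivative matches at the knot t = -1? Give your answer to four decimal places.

p_0''(t) = -2 - 15·(t + 2), so p_0''(-1) = -17. On the right, p_1''(-1) = 2c, so c = -17/2.

-8.5000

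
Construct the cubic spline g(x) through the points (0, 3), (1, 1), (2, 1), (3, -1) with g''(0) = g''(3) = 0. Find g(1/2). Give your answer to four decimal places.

1.7500

Put M_i = g'' at the i-th knot. Here h = (1, 1, 1) and Δ = (-2, 0, -2), so the interior equations h_(i-1)·M_(i-1) + 2(h_(i-1)+h_i)·M_i + h_i·M_(i+1) = 6(Δ_i − Δ_(i-1)) read
  1·M_0 + 4·M_1 + 1·M_2 = 6(Δ_1 - Δ_0) = 12
  1·M_1 + 4·M_2 + 1·M_3 = 6(Δ_2 - Δ_1) = -12
Natural end conditions: M_0 = M_3 = 0.
Solving the tridiagonal system: M_0 = 0, M_1 = 4, M_2 = -4, M_3 = 0.
On [0, 1], g(x) = 3 - 8/3·x + 0·x² + 2/3·x³.
With x = 1/2: g(1/2) = 7/4.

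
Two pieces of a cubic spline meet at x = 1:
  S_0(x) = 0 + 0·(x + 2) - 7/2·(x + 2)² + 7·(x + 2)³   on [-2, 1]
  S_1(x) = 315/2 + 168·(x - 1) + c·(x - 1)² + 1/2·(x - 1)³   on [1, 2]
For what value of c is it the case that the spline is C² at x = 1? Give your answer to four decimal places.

S_0''(x) = -7 + 42·(x + 2), so S_0''(1) = 119. On the right, S_1''(1) = 2c, so c = 119/2.

59.5000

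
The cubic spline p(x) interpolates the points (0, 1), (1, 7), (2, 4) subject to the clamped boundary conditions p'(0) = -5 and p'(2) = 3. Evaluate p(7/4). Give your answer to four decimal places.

Let M_i = p''(x_i). Step sizes h_i = 1, 1; slopes of the chords Δ_i = (y_(i+1) - y_i)/h_i = 6, -3.
  1·M_0 + 4·M_1 + 1·M_2 = 6(Δ_1 - Δ_0) = -54
Clamped end conditions give two more equations: 2h_0·M_0 + h_0·M_1 = 6(Δ_0 - p'(0)) = 66 and h_1·M_1 + 2h_1·M_2 = 6(p'(2) - Δ_1) = 36.
Forward elimination and back-substitution give M_0 = 101/2, M_1 = -35, M_2 = 71/2.
On [1, 2], p(x) = 7 + 11/4·(x - 1) - 35/2·(x - 1)² + 47/4·(x - 1)³.
With (x - 1) = 3/4: p(7/4) = 1069/256.

4.1758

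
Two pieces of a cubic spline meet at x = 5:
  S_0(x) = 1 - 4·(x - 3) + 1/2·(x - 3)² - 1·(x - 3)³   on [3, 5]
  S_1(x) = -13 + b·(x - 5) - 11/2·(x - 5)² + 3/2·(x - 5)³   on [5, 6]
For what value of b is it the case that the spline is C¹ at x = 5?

-14

S_0'(x) = -4 + 1·(x - 3) - 3·(x - 3)², so S_0'(5) = -14. On the right, S_1'(5) = b, so b = -14.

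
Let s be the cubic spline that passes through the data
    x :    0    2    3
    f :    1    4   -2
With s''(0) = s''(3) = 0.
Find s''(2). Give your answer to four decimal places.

-7.5000

Let m_i = s''(x_i). Step sizes h_i = 2, 1; slopes of the chords Δ_i = (y_(i+1) - y_i)/h_i = 3/2, -6.
  2·m_0 + 6·m_1 + 1·m_2 = 6(Δ_1 - Δ_0) = -45
Natural end conditions: m_0 = m_2 = 0.
Solving the tridiagonal system: m_0 = 0, m_1 = -15/2, m_2 = 0.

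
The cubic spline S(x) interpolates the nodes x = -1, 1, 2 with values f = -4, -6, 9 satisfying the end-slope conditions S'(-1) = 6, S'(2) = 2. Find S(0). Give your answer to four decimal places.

-6.7083

Put M_i = S'' at the i-th knot. Here h = (2, 1) and Δ = (-1, 15), so the interior equations h_(i-1)·M_(i-1) + 2(h_(i-1)+h_i)·M_i + h_i·M_(i+1) = 6(Δ_i − Δ_(i-1)) read
  2·M_0 + 6·M_1 + 1·M_2 = 6(Δ_1 - Δ_0) = 96
Clamped end conditions give two more equations: 2h_0·M_0 + h_0·M_1 = 6(Δ_0 - S'(-1)) = -42 and h_1·M_1 + 2h_1·M_2 = 6(S'(2) - Δ_1) = -78.
Forward elimination and back-substitution give M_0 = -167/6, M_1 = 104/3, M_2 = -169/3.
On [-1, 1], S(x) = -4 + 6·(x + 1) - 167/12·(x + 1)² + 125/24·(x + 1)³.
With (x + 1) = 1: S(0) = -161/24.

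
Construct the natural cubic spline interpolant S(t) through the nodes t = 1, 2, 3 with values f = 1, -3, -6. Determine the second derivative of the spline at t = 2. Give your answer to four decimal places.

1.5000

With m_i denoting the second derivative at x_i, h_i = 1, 1, and Δ_i = (y_(i+1) − y_i)/h_i = -4, -3:
  1·m_0 + 4·m_1 + 1·m_2 = 6(Δ_1 - Δ_0) = 6
Natural end conditions: m_0 = m_2 = 0.
Hence m_0 = 0, m_1 = 3/2, m_2 = 0.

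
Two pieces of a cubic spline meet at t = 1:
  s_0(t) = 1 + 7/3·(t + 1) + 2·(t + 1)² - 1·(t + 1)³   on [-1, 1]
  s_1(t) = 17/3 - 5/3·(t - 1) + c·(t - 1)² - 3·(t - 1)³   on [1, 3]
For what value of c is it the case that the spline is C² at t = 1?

s_0''(t) = 4 - 6·(t + 1), so s_0''(1) = -8. On the right, s_1''(1) = 2c, so c = -4.

-4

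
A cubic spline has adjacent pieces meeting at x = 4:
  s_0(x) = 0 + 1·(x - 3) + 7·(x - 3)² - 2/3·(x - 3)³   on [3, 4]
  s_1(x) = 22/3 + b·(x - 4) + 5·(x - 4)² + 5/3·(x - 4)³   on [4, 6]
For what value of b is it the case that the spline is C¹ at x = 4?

13

s_0'(x) = 1 + 14·(x - 3) - 2·(x - 3)², so s_0'(4) = 13. On the right, s_1'(4) = b, so b = 13.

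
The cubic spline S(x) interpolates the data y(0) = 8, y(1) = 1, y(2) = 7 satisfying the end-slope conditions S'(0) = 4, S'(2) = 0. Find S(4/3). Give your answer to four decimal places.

2.2963

With σ_i denoting the second derivative at x_i, h_i = 1, 1, and Δ_i = (y_(i+1) − y_i)/h_i = -7, 6:
  1·σ_0 + 4·σ_1 + 1·σ_2 = 6(Δ_1 - Δ_0) = 78
Clamped end conditions give two more equations: 2h_0·σ_0 + h_0·σ_1 = 6(Δ_0 - S'(0)) = -66 and h_1·σ_1 + 2h_1·σ_2 = 6(S'(2) - Δ_1) = -36.
Hence σ_0 = -109/2, σ_1 = 43, σ_2 = -79/2.
On [1, 2], S(x) = 1 - 7/4·(x - 1) + 43/2·(x - 1)² - 55/4·(x - 1)³.
With (x - 1) = 1/3: S(4/3) = 62/27.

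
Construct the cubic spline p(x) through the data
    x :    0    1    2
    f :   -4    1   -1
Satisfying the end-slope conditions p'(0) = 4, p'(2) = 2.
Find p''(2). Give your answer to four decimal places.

21.5000

Put m_i = p'' at the i-th knot. Here h = (1, 1) and Δ = (5, -2), so the interior equations h_(i-1)·m_(i-1) + 2(h_(i-1)+h_i)·m_i + h_i·m_(i+1) = 6(Δ_i − Δ_(i-1)) read
  1·m_0 + 4·m_1 + 1·m_2 = 6(Δ_1 - Δ_0) = -42
Clamped end conditions give two more equations: 2h_0·m_0 + h_0·m_1 = 6(Δ_0 - p'(0)) = 6 and h_1·m_1 + 2h_1·m_2 = 6(p'(2) - Δ_1) = 24.
Forward elimination and back-substitution give m_0 = 25/2, m_1 = -19, m_2 = 43/2.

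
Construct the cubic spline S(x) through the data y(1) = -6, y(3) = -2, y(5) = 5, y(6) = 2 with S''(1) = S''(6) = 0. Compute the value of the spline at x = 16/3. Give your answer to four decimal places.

4.4630

Let σ_i = S''(x_i). Step sizes h_i = 2, 2, 1; slopes of the chords Δ_i = (y_(i+1) - y_i)/h_i = 2, 7/2, -3.
  2·σ_0 + 8·σ_1 + 2·σ_2 = 6(Δ_1 - Δ_0) = 9
  2·σ_1 + 6·σ_2 + 1·σ_3 = 6(Δ_2 - Δ_1) = -39
Natural end conditions: σ_0 = σ_3 = 0.
Solving the tridiagonal system: σ_0 = 0, σ_1 = 3, σ_2 = -15/2, σ_3 = 0.
On [5, 6], S(x) = 5 - 1/2·(x - 5) - 15/4·(x - 5)² + 5/4·(x - 5)³.
With (x - 5) = 1/3: S(16/3) = 241/54.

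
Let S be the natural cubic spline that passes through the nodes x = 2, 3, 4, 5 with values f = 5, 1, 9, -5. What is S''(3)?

28

Write M_i for S''(x_i). With h_i = 1, 1, 1 and divided differences Δ_i = -4, 8, -14, the continuity of S' gives the tridiagonal system
  1·M_0 + 4·M_1 + 1·M_2 = 6(Δ_1 - Δ_0) = 72
  1·M_1 + 4·M_2 + 1·M_3 = 6(Δ_2 - Δ_1) = -132
Natural end conditions: M_0 = M_3 = 0.
Hence M_0 = 0, M_1 = 28, M_2 = -40, M_3 = 0.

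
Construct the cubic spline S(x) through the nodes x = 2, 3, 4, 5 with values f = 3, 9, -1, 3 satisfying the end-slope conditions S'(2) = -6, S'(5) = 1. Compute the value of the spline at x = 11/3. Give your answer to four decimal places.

Put M_i = S'' at the i-th knot. Here h = (1, 1, 1) and Δ = (6, -10, 4), so the interior equations h_(i-1)·M_(i-1) + 2(h_(i-1)+h_i)·M_i + h_i·M_(i+1) = 6(Δ_i − Δ_(i-1)) read
  1·M_0 + 4·M_1 + 1·M_2 = 6(Δ_1 - Δ_0) = -96
  1·M_1 + 4·M_2 + 1·M_3 = 6(Δ_2 - Δ_1) = 84
Clamped end conditions give two more equations: 2h_0·M_0 + h_0·M_1 = 6(Δ_0 - S'(2)) = 72 and h_2·M_2 + 2h_2·M_3 = 6(S'(5) - Δ_2) = -18.
Solving: M_0 = 182/3, M_1 = -148/3, M_2 = 122/3, M_3 = -88/3.
On [3, 4], S(x) = 9 - 1/3·(x - 3) - 74/3·(x - 3)² + 15·(x - 3)³.
With (x - 3) = 2/3: S(11/3) = 61/27.

2.2593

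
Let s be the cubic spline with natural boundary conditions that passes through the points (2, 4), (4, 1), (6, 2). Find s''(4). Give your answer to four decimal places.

Put σ_i = s'' at the i-th knot. Here h = (2, 2) and Δ = (-3/2, 1/2), so the interior equations h_(i-1)·σ_(i-1) + 2(h_(i-1)+h_i)·σ_i + h_i·σ_(i+1) = 6(Δ_i − Δ_(i-1)) read
  2·σ_0 + 8·σ_1 + 2·σ_2 = 6(Δ_1 - Δ_0) = 12
Natural end conditions: σ_0 = σ_2 = 0.
Hence σ_0 = 0, σ_1 = 3/2, σ_2 = 0.

1.5000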